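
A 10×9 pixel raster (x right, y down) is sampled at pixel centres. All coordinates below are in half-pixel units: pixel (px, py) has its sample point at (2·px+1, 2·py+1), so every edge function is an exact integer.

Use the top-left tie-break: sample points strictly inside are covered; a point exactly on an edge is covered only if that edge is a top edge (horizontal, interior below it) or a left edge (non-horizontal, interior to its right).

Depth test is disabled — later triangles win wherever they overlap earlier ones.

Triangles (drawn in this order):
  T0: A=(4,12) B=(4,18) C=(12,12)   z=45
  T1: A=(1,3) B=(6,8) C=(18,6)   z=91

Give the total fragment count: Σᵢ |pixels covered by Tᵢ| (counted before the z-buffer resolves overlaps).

T0:
  2·area = 48  (B↔C swapped to make it positive)
  edge (4, 12)→(12, 12): d=(8,0) top-left  bias=+0
  edge (12, 12)→(4, 18): d=(-8,6) right/bottom  bias=-1
  edge (4, 18)→(4, 12): d=(0,-6) top-left  bias=+0
    (2,6)@(5, 13): e=[8,34,6] → X
    (3,6)@(7, 13): e=[8,22,18] → X
    (4,6)@(9, 13): e=[8,10,30] → X
    (5,6)@(11, 13): e=[8,-2,42] → .
    (2,7)@(5, 15): e=[24,18,6] → X
    (4,7)@(9, 15): e=[24,-6,30] → .
    (2,8)@(5, 17): e=[40,2,6] → X
    (3,8)@(7, 17): e=[40,-10,18] → .
  covered (6 px):
    . . . . . . . . . .
    . . . . . . . . . .
    . . . . . . . . . .
    . . . . . . . . . .
    . . . . . . . . . .
    . . . . . . . . . .
    . . X X X . . . . .
    . . X X . . . . . .
    . . X . . . . . . .
T1:
  2·area = 70  (B↔C swapped to make it positive)
  edge (1, 3)→(18, 6): d=(17,3) right/bottom  bias=-1
  edge (18, 6)→(6, 8): d=(-12,2) right/bottom  bias=-1
  edge (6, 8)→(1, 3): d=(-5,-5) top-left  bias=+0
    (0,1)@(1, 3): e=[0,70,0] → .  [on edge]
    (1,2)@(3, 5): e=[28,42,0] → X  [on edge]
    (2,2)@(5, 5): e=[22,38,10] → X
    (3,2)@(7, 5): e=[16,34,20] → X
    (4,2)@(9, 5): e=[10,30,30] → X
    (5,2)@(11, 5): e=[4,26,40] → X
    (6,2)@(13, 5): e=[-2,22,50] → .
    (1,3)@(3, 7): e=[62,18,-10] → .
    (2,3)@(5, 7): e=[56,14,0] → X  [on edge]
    (6,3)@(13, 7): e=[32,-2,40] → .
    (2,4)@(5, 9): e=[90,-10,-10] → .
    (3,4)@(7, 9): e=[84,-14,0] → .  [on edge]
    (4,5)@(9, 11): e=[112,-42,0] → .  [on edge]
    (5,6)@(11, 13): e=[140,-70,0] → .  [on edge]
    (6,7)@(13, 15): e=[168,-98,0] → .  [on edge]
    (7,8)@(15, 17): e=[196,-126,0] → .  [on edge]
  covered (9 px):
    . . . . . . . . . .
    . . . . . . . . . .
    . X X X X X . . . .
    . . X X X X . . . .
    . . . . . . . . . .
    . . . . . . . . . .
    . . . . . . . . . .
    . . . . . . . . . .
    . . . . . . . . . .

Result: 15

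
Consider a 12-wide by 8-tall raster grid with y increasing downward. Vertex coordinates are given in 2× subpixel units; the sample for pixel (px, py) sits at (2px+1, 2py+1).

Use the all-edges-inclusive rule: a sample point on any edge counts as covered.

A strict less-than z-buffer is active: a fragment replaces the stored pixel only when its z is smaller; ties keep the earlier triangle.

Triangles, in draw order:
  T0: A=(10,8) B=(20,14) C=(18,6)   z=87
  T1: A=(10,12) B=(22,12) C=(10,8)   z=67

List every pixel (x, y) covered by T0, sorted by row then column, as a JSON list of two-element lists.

T0:
  2·area = 68  (B↔C swapped to make it positive)
  edge (10, 8)→(18, 6): d=(8,-2) inclusive
  edge (18, 6)→(20, 14): d=(2,8) inclusive
  edge (20, 14)→(10, 8): d=(-10,-6) inclusive
    (2,2)@(5, 5): e=[-34,102,0] → .  [on edge]
    (7,3)@(15, 7): e=[2,26,40] → X
    (8,3)@(17, 7): e=[6,10,52] → X
    (9,3)@(19, 7): e=[10,-6,64] → .
    (6,4)@(13, 9): e=[14,46,8] → X
    (9,4)@(19, 9): e=[26,-2,44] → .
    (6,5)@(13, 11): e=[30,50,-12] → .
    (7,5)@(15, 11): e=[34,34,0] → X  [on edge]
    (9,5)@(19, 11): e=[42,2,24] → X
    (10,5)@(21, 11): e=[46,-14,36] → .
    (7,6)@(15, 13): e=[50,38,-20] → .
    (8,6)@(17, 13): e=[54,22,-8] → .
  covered (9 px):
    . . . . . . . . . . . .
    . . . . . . . . . . . .
    . . . . . . . . . . . .
    . . . . . . . X X . . .
    . . . . . . X X X . . .
    . . . . . . . X X X . .
    . . . . . . . . . X . .
    . . . . . . . . . . . .
T1:
  2·area = 48  (B↔C swapped to make it positive)
  edge (10, 12)→(10, 8): d=(0,-4) inclusive
  edge (10, 8)→(22, 12): d=(12,4) inclusive
  edge (22, 12)→(10, 12): d=(-12,0) inclusive
    (0,2)@(1, 5): e=[-36,0,84] → .  [on edge]
    (3,3)@(7, 7): e=[-12,0,60] → .  [on edge]
    (5,4)@(11, 9): e=[4,8,36] → X
    (6,4)@(13, 9): e=[12,0,36] → X  [on edge]
    (7,4)@(15, 9): e=[20,-8,36] → .
    (5,5)@(11, 11): e=[4,32,12] → X
    (7,5)@(15, 11): e=[20,16,12] → X
    (8,5)@(17, 11): e=[28,8,12] → X
    (9,5)@(19, 11): e=[36,0,12] → X  [on edge]
    (10,5)@(21, 11): e=[44,-8,12] → .
    (5,6)@(11, 13): e=[4,56,-12] → .
    (6,6)@(13, 13): e=[12,48,-12] → .
  covered (7 px):
    . . . . . . . . . . . .
    . . . . . . . . . . . .
    . . . . . . . . . . . .
    . . . . . . . . . . . .
    . . . . . X X . . . . .
    . . . . . X X X X X . .
    . . . . . . . . . . . .
    . . . . . . . . . . . .

Final: [[7,3],[8,3],[6,4],[7,4],[8,4],[7,5],[8,5],[9,5],[9,6]]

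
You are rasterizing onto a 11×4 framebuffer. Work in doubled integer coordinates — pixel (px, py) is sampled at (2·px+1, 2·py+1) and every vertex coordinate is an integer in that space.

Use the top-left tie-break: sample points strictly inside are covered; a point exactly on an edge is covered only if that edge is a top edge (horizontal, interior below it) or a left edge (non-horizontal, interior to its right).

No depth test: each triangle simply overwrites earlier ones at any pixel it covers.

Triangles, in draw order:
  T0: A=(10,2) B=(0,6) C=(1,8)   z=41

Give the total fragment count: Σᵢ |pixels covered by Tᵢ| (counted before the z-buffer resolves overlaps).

T0:
  2·area = 24  (B↔C swapped to make it positive)
  edge (10, 2)→(1, 8): d=(-9,6) right/bottom  bias=-1
  edge (1, 8)→(0, 6): d=(-1,-2) top-left  bias=+0
  edge (0, 6)→(10, 2): d=(10,-4) top-left  bias=+0
    (1,2)@(3, 5): e=[15,7,2] → █
    (2,2)@(5, 5): e=[3,11,10] → █
    (3,2)@(7, 5): e=[-9,15,18] → ·
    (0,3)@(1, 7): e=[9,1,14] → █
    (1,3)@(3, 7): e=[-3,5,22] → ·
    (2,3)@(5, 7): e=[-15,9,30] → ·
  covered (3 px):
    · · · · · · · · · · ·
    · · · · · · · · · · ·
    · █ █ · · · · · · · ·
    █ · · · · · · · · · ·

Result: 3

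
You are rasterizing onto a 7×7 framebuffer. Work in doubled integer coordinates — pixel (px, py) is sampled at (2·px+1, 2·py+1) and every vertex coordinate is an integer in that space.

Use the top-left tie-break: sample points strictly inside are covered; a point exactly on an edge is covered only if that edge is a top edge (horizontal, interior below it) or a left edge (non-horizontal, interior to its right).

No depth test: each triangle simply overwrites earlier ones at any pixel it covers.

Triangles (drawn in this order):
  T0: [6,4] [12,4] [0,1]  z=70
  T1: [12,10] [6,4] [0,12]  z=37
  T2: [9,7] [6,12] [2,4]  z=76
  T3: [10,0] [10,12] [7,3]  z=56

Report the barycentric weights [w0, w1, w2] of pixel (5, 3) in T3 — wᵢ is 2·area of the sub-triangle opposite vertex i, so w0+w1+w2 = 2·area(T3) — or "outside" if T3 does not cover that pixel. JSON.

T0:
  2·area = 18  (B↔C swapped to make it positive)
  edge (6, 4)→(0, 1): d=(-6,-3) top-left  bias=+0
  edge (0, 1)→(12, 4): d=(12,3) right/bottom  bias=-1
  edge (12, 4)→(6, 4): d=(-6,0) right/bottom  bias=-1
    (2,1)@(5, 3): e=[3,9,6] → █
    (3,1)@(7, 3): e=[9,3,6] → █
    (4,1)@(9, 3): e=[15,-3,6] → ·
    (2,2)@(5, 5): e=[-9,33,-6] → ·
    (3,2)@(7, 5): e=[-3,27,-6] → ·
  covered (2 px):
    · · · · · · ·
    · · █ █ · · ·
    · · · · · · ·
    · · · · · · ·
    · · · · · · ·
    · · · · · · ·
    · · · · · · ·
T1:
  2·area = 84  (B↔C swapped to make it positive)
  edge (12, 10)→(0, 12): d=(-12,2) right/bottom  bias=-1
  edge (0, 12)→(6, 4): d=(6,-8) top-left  bias=+0
  edge (6, 4)→(12, 10): d=(6,6) right/bottom  bias=-1
    (1,0)@(3, 1): e=[126,-42,0] → ·  [on edge]
    (2,1)@(5, 3): e=[98,-14,0] → ·  [on edge]
    (3,2)@(7, 5): e=[70,14,0] → ·  [on edge]
    (2,3)@(5, 7): e=[50,10,24] → █
    (3,3)@(7, 7): e=[46,26,12] → █
    (4,3)@(9, 7): e=[42,42,0] → ·  [on edge]
    (1,4)@(3, 9): e=[30,6,48] → █
    (4,4)@(9, 9): e=[18,54,12] → █
    (5,4)@(11, 9): e=[14,70,0] → ·  [on edge]
    (0,5)@(1, 11): e=[10,2,72] → █
    (3,5)@(7, 11): e=[-2,50,36] → ·
    (4,5)@(9, 11): e=[-6,66,24] → ·
    (6,5)@(13, 11): e=[-14,98,0] → ·  [on edge]
  covered (9 px):
    · · · · · · ·
    · · · · · · ·
    · · · · · · ·
    · · █ █ · · ·
    · █ █ █ █ · ·
    █ █ █ · · · ·
    · · · · · · ·
T2:
  2·area = 44
  edge (9, 7)→(6, 12): d=(-3,5) right/bottom  bias=-1
  edge (6, 12)→(2, 4): d=(-4,-8) top-left  bias=+0
  edge (2, 4)→(9, 7): d=(7,3) right/bottom  bias=-1
    (1,2)@(3, 5): e=[36,4,4] → █
    (2,2)@(5, 5): e=[26,20,-2] → ·
    (1,3)@(3, 7): e=[30,-4,18] → ·
    (2,3)@(5, 7): e=[20,12,12] → █
    (3,3)@(7, 7): e=[10,28,6] → █
    (4,3)@(9, 7): e=[0,44,0] → ·  [on edge]
    (2,4)@(5, 9): e=[14,4,26] → █
    (4,4)@(9, 9): e=[-6,36,14] → ·
    (2,5)@(5, 11): e=[8,-4,40] → ·
    (3,5)@(7, 11): e=[-2,12,34] → ·
  covered (5 px):
    · · · · · · ·
    · · · · · · ·
    · █ · · · · ·
    · · █ █ · · ·
    · · █ █ · · ·
    · · · · · · ·
    · · · · · · ·
T3:
  2·area = 36
  edge (10, 0)→(10, 12): d=(0,12) right/bottom  bias=-1
  edge (10, 12)→(7, 3): d=(-3,-9) top-left  bias=+0
  edge (7, 3)→(10, 0): d=(3,-3) top-left  bias=+0
    (4,0)@(9, 1): e=[12,24,0] → █  [on edge]
    (5,0)@(11, 1): e=[-12,42,6] → ·
    (3,1)@(7, 3): e=[36,0,0] → █  [on edge]
    (5,1)@(11, 3): e=[-12,36,12] → ·
    (2,2)@(5, 5): e=[60,-24,0] → ·  [on edge]
    (3,2)@(7, 5): e=[36,-6,6] → ·
    (4,2)@(9, 5): e=[12,12,12] → █
    (5,2)@(11, 5): e=[-12,30,18] → ·
    (1,3)@(3, 7): e=[84,-48,0] → ·  [on edge]
    (4,3)@(9, 7): e=[12,6,18] → █
    (5,3)@(11, 7): e=[-12,24,24] → ·
    (0,4)@(1, 9): e=[108,-72,0] → ·  [on edge]
    (4,4)@(9, 9): e=[12,0,24] → █  [on edge]
  covered (6 px):
    · · · · █ · ·
    · · · █ █ · ·
    · · · · █ · ·
    · · · · █ · ·
    · · · · █ · ·
    · · · · · · ·
    · · · · · · ·

Result: "outside"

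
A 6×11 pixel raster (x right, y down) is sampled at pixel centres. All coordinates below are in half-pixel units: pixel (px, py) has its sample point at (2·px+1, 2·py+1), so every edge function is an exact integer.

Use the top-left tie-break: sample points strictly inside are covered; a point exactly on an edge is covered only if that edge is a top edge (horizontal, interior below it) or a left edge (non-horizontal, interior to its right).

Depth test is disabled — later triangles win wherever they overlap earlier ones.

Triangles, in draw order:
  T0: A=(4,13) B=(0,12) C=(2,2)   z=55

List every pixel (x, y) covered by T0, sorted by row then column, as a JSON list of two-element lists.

T0:
  2·area = 42
  edge (4, 13)→(0, 12): d=(-4,-1) top-left  bias=+0
  edge (0, 12)→(2, 2): d=(2,-10) top-left  bias=+0
  edge (2, 2)→(4, 13): d=(2,11) right/bottom  bias=-1
    (0,3)@(1, 7): e=[21,0,21] → X  [on edge]
    (1,3)@(3, 7): e=[23,20,-1] → .
    (0,4)@(1, 9): e=[13,4,25] → X
    (1,4)@(3, 9): e=[15,24,3] → X
    (2,4)@(5, 9): e=[17,44,-19] → .
    (0,5)@(1, 11): e=[5,8,29] → X
    (2,5)@(5, 11): e=[9,48,-15] → .
    (0,6)@(1, 13): e=[-3,12,33] → .
    (1,6)@(3, 13): e=[-1,32,11] → .
  covered (5 px):
    . . . . . .
    . . . . . .
    . . . . . .
    X . . . . .
    X X . . . .
    X X . . . .
    . . . . . .
    . . . . . .
    . . . . . .
    . . . . . .
    . . . . . .

Answer: [[0,3],[0,4],[1,4],[0,5],[1,5]]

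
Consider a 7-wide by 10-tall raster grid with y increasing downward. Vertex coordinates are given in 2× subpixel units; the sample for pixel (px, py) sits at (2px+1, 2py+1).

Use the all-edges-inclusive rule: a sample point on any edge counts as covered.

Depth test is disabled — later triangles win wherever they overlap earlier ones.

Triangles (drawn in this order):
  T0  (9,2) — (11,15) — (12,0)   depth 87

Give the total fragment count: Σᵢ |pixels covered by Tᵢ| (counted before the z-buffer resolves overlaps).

T0:
  2·area = 43  (B↔C swapped to make it positive)
  edge (9, 2)→(12, 0): d=(3,-2) inclusive
  edge (12, 0)→(11, 15): d=(-1,15) inclusive
  edge (11, 15)→(9, 2): d=(-2,-13) inclusive
    (5,0)@(11, 1): e=[1,14,28] → █
    (6,0)@(13, 1): e=[5,-16,54] → ·
    (5,1)@(11, 3): e=[7,12,24] → █
    (6,1)@(13, 3): e=[11,-18,50] → ·
    (5,2)@(11, 5): e=[13,10,20] → █
    (6,2)@(13, 5): e=[17,-20,46] → ·
    (5,3)@(11, 7): e=[19,8,16] → █
    (6,3)@(13, 7): e=[23,-22,42] → ·
    (5,4)@(11, 9): e=[25,6,12] → █
    (6,4)@(13, 9): e=[29,-24,38] → ·
    (5,5)@(11, 11): e=[31,4,8] → █
    (6,5)@(13, 11): e=[35,-26,34] → ·
    (5,7)@(11, 15): e=[43,0,0] → █  [on edge]
  covered (8 px):
    · · · · · █ ·
    · · · · · █ ·
    · · · · · █ ·
    · · · · · █ ·
    · · · · · █ ·
    · · · · · █ ·
    · · · · · █ ·
    · · · · · █ ·
    · · · · · · ·
    · · · · · · ·

Result: 8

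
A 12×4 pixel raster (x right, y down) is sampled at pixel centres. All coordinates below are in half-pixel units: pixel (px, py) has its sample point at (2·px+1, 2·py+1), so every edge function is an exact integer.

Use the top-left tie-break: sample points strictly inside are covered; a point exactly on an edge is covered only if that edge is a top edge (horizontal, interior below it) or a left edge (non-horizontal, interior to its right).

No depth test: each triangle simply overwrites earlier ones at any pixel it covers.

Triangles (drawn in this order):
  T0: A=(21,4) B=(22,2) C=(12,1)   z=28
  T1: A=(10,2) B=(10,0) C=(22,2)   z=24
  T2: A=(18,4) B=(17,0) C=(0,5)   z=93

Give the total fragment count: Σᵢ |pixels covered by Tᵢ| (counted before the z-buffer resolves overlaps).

T0:
  2·area = 21  (B↔C swapped to make it positive)
  edge (21, 4)→(12, 1): d=(-9,-3) top-left  bias=+0
  edge (12, 1)→(22, 2): d=(10,1) right/bottom  bias=-1
  edge (22, 2)→(21, 4): d=(-1,2) right/bottom  bias=-1
    (9,1)@(19, 3): e=[3,13,5] → X
    (10,1)@(21, 3): e=[9,11,1] → X
    (11,1)@(23, 3): e=[15,9,-3] → .
    (9,2)@(19, 5): e=[-15,33,3] → .
    (10,2)@(21, 5): e=[-9,31,-1] → .
  covered (2 px):
    . . . . . . . . . . . .
    . . . . . . . . . X X .
    . . . . . . . . . . . .
    . . . . . . . . . . . .
T1:
  2·area = 24
  edge (10, 2)→(10, 0): d=(0,-2) top-left  bias=+0
  edge (10, 0)→(22, 2): d=(12,2) right/bottom  bias=-1
  edge (22, 2)→(10, 2): d=(-12,0) right/bottom  bias=-1
    (5,0)@(11, 1): e=[2,10,12] → X
    (6,0)@(13, 1): e=[6,6,12] → X
    (7,0)@(15, 1): e=[10,2,12] → X
    (8,0)@(17, 1): e=[14,-2,12] → .
    (5,1)@(11, 3): e=[2,34,-12] → .
    (6,1)@(13, 3): e=[6,30,-12] → .
    (7,1)@(15, 3): e=[10,26,-12] → .
  covered (3 px):
    . . . . . X X X . . . .
    . . . . . . . . . . . .
    . . . . . . . . . . . .
    . . . . . . . . . . . .
T2:
  2·area = 73  (B↔C swapped to make it positive)
  edge (18, 4)→(0, 5): d=(-18,1) right/bottom  bias=-1
  edge (0, 5)→(17, 0): d=(17,-5) top-left  bias=+0
  edge (17, 0)→(18, 4): d=(1,4) right/bottom  bias=-1
    (7,0)@(15, 1): e=[57,7,9] → X
    (8,0)@(17, 1): e=[55,17,1] → X
    (9,0)@(19, 1): e=[53,27,-7] → .
    (3,1)@(7, 3): e=[29,1,43] → X
    (4,1)@(9, 3): e=[27,11,35] → X
    (5,1)@(11, 3): e=[25,21,27] → X
    (6,1)@(13, 3): e=[23,31,19] → X
    (9,1)@(19, 3): e=[17,61,-5] → .
    (3,2)@(7, 5): e=[-7,35,45] → .
    (4,2)@(9, 5): e=[-9,45,37] → .
    (5,2)@(11, 5): e=[-11,55,29] → .
    (6,2)@(13, 5): e=[-13,65,21] → .
  covered (8 px):
    . . . . . . . X X . . .
    . . . X X X X X X . . .
    . . . . . . . . . . . .
    . . . . . . . . . . . .

Answer: 13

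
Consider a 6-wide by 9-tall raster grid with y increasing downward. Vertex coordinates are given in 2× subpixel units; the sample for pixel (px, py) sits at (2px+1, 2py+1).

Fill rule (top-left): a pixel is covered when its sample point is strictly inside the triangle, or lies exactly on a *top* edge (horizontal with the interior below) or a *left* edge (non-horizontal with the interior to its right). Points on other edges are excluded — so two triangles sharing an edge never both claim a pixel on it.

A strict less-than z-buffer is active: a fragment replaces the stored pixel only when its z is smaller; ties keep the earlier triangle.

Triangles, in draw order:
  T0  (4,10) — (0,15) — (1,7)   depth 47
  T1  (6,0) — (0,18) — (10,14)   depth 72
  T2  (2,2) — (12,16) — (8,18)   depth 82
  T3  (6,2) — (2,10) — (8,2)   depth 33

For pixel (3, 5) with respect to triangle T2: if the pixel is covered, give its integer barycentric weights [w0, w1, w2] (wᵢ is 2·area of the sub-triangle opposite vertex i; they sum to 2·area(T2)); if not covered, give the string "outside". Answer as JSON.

T0:
  2·area = 27
  edge (4, 10)→(0, 15): d=(-4,5) right/bottom  bias=-1
  edge (0, 15)→(1, 7): d=(1,-8) top-left  bias=+0
  edge (1, 7)→(4, 10): d=(3,3) right/bottom  bias=-1
    (0,3)@(1, 7): e=[27,0,0] → ·  [on edge]
    (0,4)@(1, 9): e=[19,2,6] → #
    (1,4)@(3, 9): e=[9,18,0] → ·  [on edge]
    (0,5)@(1, 11): e=[11,4,12] → #
    (1,5)@(3, 11): e=[1,20,6] → #
    (2,5)@(5, 11): e=[-9,36,0] → ·  [on edge]
    (0,6)@(1, 13): e=[3,6,18] → #
    (1,6)@(3, 13): e=[-7,22,12] → ·
    (3,6)@(7, 13): e=[-27,54,0] → ·  [on edge]
    (0,7)@(1, 15): e=[-5,8,24] → ·
    (4,7)@(9, 15): e=[-45,72,0] → ·  [on edge]
    (5,8)@(11, 17): e=[-63,90,0] → ·  [on edge]
  covered (4 px):
    · · · · · ·
    · · · · · ·
    · · · · · ·
    · · · · · ·
    # · · · · ·
    # # · · · ·
    # · · · · ·
    · · · · · ·
    · · · · · ·
T1:
  2·area = 156  (B↔C swapped to make it positive)
  edge (6, 0)→(10, 14): d=(4,14) right/bottom  bias=-1
  edge (10, 14)→(0, 18): d=(-10,4) right/bottom  bias=-1
  edge (0, 18)→(6, 0): d=(6,-18) top-left  bias=+0
    (2,1)@(5, 3): e=[26,130,0] → #  [on edge]
    (3,1)@(7, 3): e=[-2,122,36] → ·
    (2,2)@(5, 5): e=[34,110,12] → #
    (3,2)@(7, 5): e=[6,102,48] → #
    (4,2)@(9, 5): e=[-22,94,84] → ·
    (2,3)@(5, 7): e=[42,90,24] → #
    (4,3)@(9, 7): e=[-14,74,96] → ·
    (1,4)@(3, 9): e=[78,78,0] → #  [on edge]
    (4,4)@(9, 9): e=[-6,54,108] → ·
    (1,5)@(3, 11): e=[86,58,12] → #
    (4,5)@(9, 11): e=[2,34,120] → #
    (5,5)@(11, 11): e=[-26,26,156] → ·
    (0,7)@(1, 15): e=[130,26,0] → #  [on edge]
  covered (21 px):
    · · · · · ·
    · · # · · ·
    · · # # · ·
    · · # # · ·
    · # # # · ·
    · # # # # ·
    · # # # # ·
    # # # # · ·
    # · · · · ·
T2:
  2·area = 76
  edge (2, 2)→(12, 16): d=(10,14) right/bottom  bias=-1
  edge (12, 16)→(8, 18): d=(-4,2) right/bottom  bias=-1
  edge (8, 18)→(2, 2): d=(-6,-16) top-left  bias=+0
    (2,3)@(5, 7): e=[8,50,18] → #
    (3,3)@(7, 7): e=[-20,46,50] → ·
    (2,4)@(5, 9): e=[28,42,6] → #
    (3,4)@(7, 9): e=[0,38,38] → ·  [on edge]
    (2,5)@(5, 11): e=[48,34,-6] → ·
    (3,5)@(7, 11): e=[20,30,26] → #
    (4,5)@(9, 11): e=[-8,26,58] → ·
    (3,6)@(7, 13): e=[40,22,14] → #
    (4,6)@(9, 13): e=[12,18,46] → #
    (5,6)@(11, 13): e=[-16,14,78] → ·
    (3,7)@(7, 15): e=[60,14,2] → #
    (5,7)@(11, 15): e=[4,6,66] → #
  covered (9 px):
    · · · · · ·
    · · · · · ·
    · · · · · ·
    · · # · · ·
    · · # · · ·
    · · · # · ·
    · · · # # ·
    · · · # # #
    · · · · # ·
T3:
  2·area = 16  (B↔C swapped to make it positive)
  edge (6, 2)→(8, 2): d=(2,0) top-left  bias=+0
  edge (8, 2)→(2, 10): d=(-6,8) right/bottom  bias=-1
  edge (2, 10)→(6, 2): d=(4,-8) top-left  bias=+0
    (3,1)@(7, 3): e=[2,2,12] → #
    (4,1)@(9, 3): e=[2,-14,28] → ·
    (2,2)@(5, 5): e=[6,6,4] → #
    (3,2)@(7, 5): e=[6,-10,20] → ·
    (2,3)@(5, 7): e=[10,-6,12] → ·
  covered (2 px):
    · · · · · ·
    · · · # · ·
    · · # · · ·
    · · · · · ·
    · · · · · ·
    · · · · · ·
    · · · · · ·
    · · · · · ·
    · · · · · ·

Answer: [30,26,20]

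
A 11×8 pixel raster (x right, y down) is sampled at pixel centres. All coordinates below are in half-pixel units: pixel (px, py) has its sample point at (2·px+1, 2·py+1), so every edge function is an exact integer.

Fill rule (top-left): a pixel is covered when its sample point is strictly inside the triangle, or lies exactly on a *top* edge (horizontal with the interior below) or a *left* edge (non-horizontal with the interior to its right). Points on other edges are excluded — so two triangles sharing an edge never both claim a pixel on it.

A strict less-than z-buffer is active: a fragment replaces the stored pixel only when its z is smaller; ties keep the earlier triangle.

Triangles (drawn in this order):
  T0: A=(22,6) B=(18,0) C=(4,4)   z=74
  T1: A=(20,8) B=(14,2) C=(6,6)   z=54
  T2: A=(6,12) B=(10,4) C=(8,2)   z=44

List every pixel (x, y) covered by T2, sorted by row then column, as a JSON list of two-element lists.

T0:
  2·area = 100  (B↔C swapped to make it positive)
  edge (22, 6)→(4, 4): d=(-18,-2) top-left  bias=+0
  edge (4, 4)→(18, 0): d=(14,-4) top-left  bias=+0
  edge (18, 0)→(22, 6): d=(4,6) right/bottom  bias=-1
    (7,0)@(15, 1): e=[76,2,22] → X
    (8,0)@(17, 1): e=[80,10,10] → X
    (9,0)@(19, 1): e=[84,18,-2] → .
    (4,1)@(9, 3): e=[28,6,66] → X
    (5,1)@(11, 3): e=[32,14,54] → X
    (6,1)@(13, 3): e=[36,22,42] → X
    (9,1)@(19, 3): e=[48,46,6] → X
    (10,1)@(21, 3): e=[52,54,-6] → .
    (4,2)@(9, 5): e=[-8,34,74] → .
    (5,2)@(11, 5): e=[-4,42,62] → .
    (6,2)@(13, 5): e=[0,50,50] → X  [on edge]
    (10,2)@(21, 5): e=[16,82,2] → X
  covered (13 px):
    . . . . . . . X X . .
    . . . . X X X X X X .
    . . . . . . X X X X X
    . . . . . . . . . . .
    . . . . . . . . . . .
    . . . . . . . . . . .
    . . . . . . . . . . .
    . . . . . . . . . . .
T1:
  2·area = 72  (B↔C swapped to make it positive)
  edge (20, 8)→(6, 6): d=(-14,-2) top-left  bias=+0
  edge (6, 6)→(14, 2): d=(8,-4) top-left  bias=+0
  edge (14, 2)→(20, 8): d=(6,6) right/bottom  bias=-1
    (6,0)@(13, 1): e=[84,-12,0] → .  [on edge]
    (6,1)@(13, 3): e=[56,4,12] → X
    (7,1)@(15, 3): e=[60,12,0] → .  [on edge]
    (4,2)@(9, 5): e=[20,4,48] → X
    (5,2)@(11, 5): e=[24,12,36] → X
    (7,2)@(15, 5): e=[32,28,12] → X
    (8,2)@(17, 5): e=[36,36,0] → .  [on edge]
    (4,3)@(9, 7): e=[-8,20,60] → .
    (5,3)@(11, 7): e=[-4,28,48] → .
    (6,3)@(13, 7): e=[0,36,36] → X  [on edge]
    (8,3)@(17, 7): e=[8,52,12] → X
    (9,3)@(19, 7): e=[12,60,0] → .  [on edge]
    (10,4)@(21, 9): e=[-12,84,0] → .  [on edge]
  covered (8 px):
    . . . . . . . . . . .
    . . . . . . X . . . .
    . . . . X X X X . . .
    . . . . . . X X X . .
    . . . . . . . . . . .
    . . . . . . . . . . .
    . . . . . . . . . . .
    . . . . . . . . . . .
T2:
  2·area = 24  (B↔C swapped to make it positive)
  edge (6, 12)→(8, 2): d=(2,-10) top-left  bias=+0
  edge (8, 2)→(10, 4): d=(2,2) right/bottom  bias=-1
  edge (10, 4)→(6, 12): d=(-4,8) right/bottom  bias=-1
    (3,0)@(7, 1): e=[-12,0,36] → .  [on edge]
    (4,1)@(9, 3): e=[12,0,12] → .  [on edge]
    (4,2)@(9, 5): e=[16,4,4] → X
    (5,2)@(11, 5): e=[36,0,-12] → .  [on edge]
    (3,3)@(7, 7): e=[0,12,12] → X  [on edge]
    (4,3)@(9, 7): e=[20,8,-4] → .
    (6,3)@(13, 7): e=[60,0,-36] → .  [on edge]
    (3,4)@(7, 9): e=[4,16,4] → X
    (4,4)@(9, 9): e=[24,12,-12] → .
    (7,4)@(15, 9): e=[84,0,-60] → .  [on edge]
    (3,5)@(7, 11): e=[8,20,-4] → .
    (8,5)@(17, 11): e=[108,0,-84] → .  [on edge]
    (9,6)@(19, 13): e=[132,0,-108] → .  [on edge]
    (10,7)@(21, 15): e=[156,0,-132] → .  [on edge]
  covered (3 px):
    . . . . . . . . . . .
    . . . . . . . . . . .
    . . . . X . . . . . .
    . . . X . . . . . . .
    . . . X . . . . . . .
    . . . . . . . . . . .
    . . . . . . . . . . .
    . . . . . . . . . . .

Answer: [[4,2],[3,3],[3,4]]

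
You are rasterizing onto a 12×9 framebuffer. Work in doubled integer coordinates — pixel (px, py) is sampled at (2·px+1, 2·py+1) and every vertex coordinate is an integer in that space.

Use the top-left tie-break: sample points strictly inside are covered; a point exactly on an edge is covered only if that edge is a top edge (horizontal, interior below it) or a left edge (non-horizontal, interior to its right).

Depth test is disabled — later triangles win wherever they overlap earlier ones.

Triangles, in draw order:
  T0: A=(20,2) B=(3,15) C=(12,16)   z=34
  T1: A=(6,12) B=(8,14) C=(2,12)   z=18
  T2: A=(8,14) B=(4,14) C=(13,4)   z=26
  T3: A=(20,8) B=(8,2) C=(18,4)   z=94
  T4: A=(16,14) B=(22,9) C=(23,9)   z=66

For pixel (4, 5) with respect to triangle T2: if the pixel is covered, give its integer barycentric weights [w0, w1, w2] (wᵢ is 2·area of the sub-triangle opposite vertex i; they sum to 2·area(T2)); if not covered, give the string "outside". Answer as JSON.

T0:
  2·area = 134  (B↔C swapped to make it positive)
  edge (20, 2)→(12, 16): d=(-8,14) right/bottom  bias=-1
  edge (12, 16)→(3, 15): d=(-9,-1) top-left  bias=+0
  edge (3, 15)→(20, 2): d=(17,-13) top-left  bias=+0
    (9,1)@(19, 3): e=[6,124,4] → █
    (10,1)@(21, 3): e=[-22,126,30] → ·
    (8,2)@(17, 5): e=[18,104,12] → █
    (9,2)@(19, 5): e=[-10,106,38] → ·
    (7,3)@(15, 7): e=[30,84,20] → █
    (9,3)@(19, 7): e=[-26,88,72] → ·
    (5,4)@(11, 9): e=[70,62,2] → █
    (6,4)@(13, 9): e=[42,64,28] → █
    (8,4)@(17, 9): e=[-14,68,80] → ·
    (4,5)@(9, 11): e=[82,42,10] → █
    (7,5)@(15, 11): e=[-2,48,88] → ·
    (3,6)@(7, 13): e=[94,22,18] → █
    (1,7)@(3, 15): e=[134,0,0] → █  [on edge]
    (10,8)@(21, 17): e=[-134,0,268] → ·  [on edge]
  covered (19 px):
    · · · · · · · · · · · ·
    · · · · · · · · · █ · ·
    · · · · · · · · █ · · ·
    · · · · · · · █ █ · · ·
    · · · · · █ █ █ · · · ·
    · · · · █ █ █ · · · · ·
    · · · █ █ █ █ · · · · ·
    · █ █ █ █ █ · · · · · ·
    · · · · · · · · · · · ·
T1:
  2·area = 8
  edge (6, 12)→(8, 14): d=(2,2) right/bottom  bias=-1
  edge (8, 14)→(2, 12): d=(-6,-2) top-left  bias=+0
  edge (2, 12)→(6, 12): d=(4,0) top-left  bias=+0
    (0,3)@(1, 7): e=[0,28,-20] → ·  [on edge]
    (1,4)@(3, 9): e=[0,20,-12] → ·  [on edge]
    (2,5)@(5, 11): e=[0,12,-4] → ·  [on edge]
    (2,6)@(5, 13): e=[4,0,4] → █  [on edge]
    (3,6)@(7, 13): e=[0,4,4] → ·  [on edge]
    (2,7)@(5, 15): e=[8,-12,12] → ·
    (4,7)@(9, 15): e=[0,-4,12] → ·  [on edge]
    (5,7)@(11, 15): e=[-4,0,12] → ·  [on edge]
    (5,8)@(11, 17): e=[0,-12,20] → ·  [on edge]
    (8,8)@(17, 17): e=[-12,0,20] → ·  [on edge]
  covered (1 px):
    · · · · · · · · · · · ·
    · · · · · · · · · · · ·
    · · · · · · · · · · · ·
    · · · · · · · · · · · ·
    · · · · · · · · · · · ·
    · · · · · · · · · · · ·
    · · █ · · · · · · · · ·
    · · · · · · · · · · · ·
    · · · · · · · · · · · ·
T2:
  2·area = 40
  edge (8, 14)→(4, 14): d=(-4,0) right/bottom  bias=-1
  edge (4, 14)→(13, 4): d=(9,-10) top-left  bias=+0
  edge (13, 4)→(8, 14): d=(-5,10) right/bottom  bias=-1
    (5,3)@(11, 7): e=[28,7,5] → █
    (6,3)@(13, 7): e=[28,27,-15] → ·
    (4,4)@(9, 9): e=[20,5,15] → █
    (5,4)@(11, 9): e=[20,25,-5] → ·
    (3,5)@(7, 11): e=[12,3,25] → █
    (5,5)@(11, 11): e=[12,43,-15] → ·
    (2,6)@(5, 13): e=[4,1,35] → █
    (4,6)@(9, 13): e=[4,41,-5] → ·
    (2,7)@(5, 15): e=[-4,19,25] → ·
    (3,7)@(7, 15): e=[-4,39,5] → ·
  covered (6 px):
    · · · · · · · · · · · ·
    · · · · · · · · · · · ·
    · · · · · · · · · · · ·
    · · · · · █ · · · · · ·
    · · · · █ · · · · · · ·
    · · · █ █ · · · · · · ·
    · · █ █ · · · · · · · ·
    · · · · · · · · · · · ·
    · · · · · · · · · · · ·
T3:
  2·area = 36
  edge (20, 8)→(8, 2): d=(-12,-6) top-left  bias=+0
  edge (8, 2)→(18, 4): d=(10,2) right/bottom  bias=-1
  edge (18, 4)→(20, 8): d=(2,4) right/bottom  bias=-1
    (1,0)@(3, 1): e=[-18,0,54] → ·  [on edge]
    (5,1)@(11, 3): e=[6,4,26] → █
    (6,1)@(13, 3): e=[18,0,18] → ·  [on edge]
    (5,2)@(11, 5): e=[-18,24,30] → ·
    (7,2)@(15, 5): e=[6,16,14] → █
    (8,2)@(17, 5): e=[18,12,6] → █
    (9,2)@(19, 5): e=[30,8,-2] → ·
    (11,2)@(23, 5): e=[54,0,-18] → ·  [on edge]
    (7,3)@(15, 7): e=[-18,36,18] → ·
    (8,3)@(17, 7): e=[-6,32,10] → ·
    (9,3)@(19, 7): e=[6,28,2] → █
    (10,3)@(21, 7): e=[18,24,-6] → ·
  covered (4 px):
    · · · · · · · · · · · ·
    · · · · · █ · · · · · ·
    · · · · · · · █ █ · · ·
    · · · · · · · · · █ · ·
    · · · · · · · · · · · ·
    · · · · · · · · · · · ·
    · · · · · · · · · · · ·
    · · · · · · · · · · · ·
    · · · · · · · · · · · ·
T4:
  2·area = 5
  edge (16, 14)→(22, 9): d=(6,-5) top-left  bias=+0
  edge (22, 9)→(23, 9): d=(1,0) top-left  bias=+0
  edge (23, 9)→(16, 14): d=(-7,5) right/bottom  bias=-1
    (0,4)@(1, 9): e=[-105,0,110] → ·  [on edge]
    (1,4)@(3, 9): e=[-95,0,100] → ·  [on edge]
    (2,4)@(5, 9): e=[-85,0,90] → ·  [on edge]
    (3,4)@(7, 9): e=[-75,0,80] → ·  [on edge]
    (4,4)@(9, 9): e=[-65,0,70] → ·  [on edge]
    (5,4)@(11, 9): e=[-55,0,60] → ·  [on edge]
    (6,4)@(13, 9): e=[-45,0,50] → ·  [on edge]
    (7,4)@(15, 9): e=[-35,0,40] → ·  [on edge]
    (8,4)@(17, 9): e=[-25,0,30] → ·  [on edge]
    (9,4)@(19, 9): e=[-15,0,20] → ·  [on edge]
    (10,4)@(21, 9): e=[-5,0,10] → ·  [on edge]
    (11,4)@(23, 9): e=[5,0,0] → ·  [on edge]
  covered (0 px):
    · · · · · · · · · · · ·
    · · · · · · · · · · · ·
    · · · · · · · · · · · ·
    · · · · · · · · · · · ·
    · · · · · · · · · · · ·
    · · · · · · · · · · · ·
    · · · · · · · · · · · ·
    · · · · · · · · · · · ·
    · · · · · · · · · · · ·

Final: [23,5,12]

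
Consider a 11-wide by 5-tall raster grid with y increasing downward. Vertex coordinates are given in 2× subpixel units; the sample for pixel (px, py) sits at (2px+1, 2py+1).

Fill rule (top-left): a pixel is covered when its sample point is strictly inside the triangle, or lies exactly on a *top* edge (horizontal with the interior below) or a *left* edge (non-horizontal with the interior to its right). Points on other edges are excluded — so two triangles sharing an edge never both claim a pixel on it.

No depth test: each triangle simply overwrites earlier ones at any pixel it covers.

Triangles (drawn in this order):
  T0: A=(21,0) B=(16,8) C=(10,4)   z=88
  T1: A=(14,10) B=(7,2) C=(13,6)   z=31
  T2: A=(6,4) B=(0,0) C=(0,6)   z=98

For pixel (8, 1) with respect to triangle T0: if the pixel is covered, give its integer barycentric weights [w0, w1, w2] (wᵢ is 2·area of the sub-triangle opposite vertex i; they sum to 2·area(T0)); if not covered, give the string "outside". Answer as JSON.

T0:
  2·area = 68
  edge (21, 0)→(16, 8): d=(-5,8) right/bottom  bias=-1
  edge (16, 8)→(10, 4): d=(-6,-4) top-left  bias=+0
  edge (10, 4)→(21, 0): d=(11,-4) top-left  bias=+0
    (9,0)@(19, 1): e=[11,54,3] → █
    (10,0)@(21, 1): e=[-5,62,11] → ·
    (6,1)@(13, 3): e=[49,18,1] → █
    (7,1)@(15, 3): e=[33,26,9] → █
    (8,1)@(17, 3): e=[17,34,17] → █
    (10,1)@(21, 3): e=[-15,50,33] → ·
    (6,2)@(13, 5): e=[39,6,23] → █
    (9,2)@(19, 5): e=[-9,30,47] → ·
    (6,3)@(13, 7): e=[29,-6,45] → ·
    (7,3)@(15, 7): e=[13,2,53] → █
    (8,3)@(17, 7): e=[-3,10,61] → ·
    (7,4)@(15, 9): e=[3,-10,75] → ·
  covered (9 px):
    · · · · · · · · · █ ·
    · · · · · · █ █ █ █ ·
    · · · · · · █ █ █ · ·
    · · · · · · · █ · · ·
    · · · · · · · · · · ·
T1:
  2·area = 20
  edge (14, 10)→(7, 2): d=(-7,-8) top-left  bias=+0
  edge (7, 2)→(13, 6): d=(6,4) right/bottom  bias=-1
  edge (13, 6)→(14, 10): d=(1,4) right/bottom  bias=-1
    (5,2)@(11, 5): e=[11,2,7] → █
    (6,2)@(13, 5): e=[27,-6,-1] → ·
    (5,3)@(11, 7): e=[-3,14,9] → ·
    (6,3)@(13, 7): e=[13,6,1] → █
    (7,3)@(15, 7): e=[29,-2,-7] → ·
    (6,4)@(13, 9): e=[-1,18,3] → ·
  covered (2 px):
    · · · · · · · · · · ·
    · · · · · · · · · · ·
    · · · · · █ · · · · ·
    · · · · · · █ · · · ·
    · · · · · · · · · · ·
T2:
  2·area = 36  (B↔C swapped to make it positive)
  edge (6, 4)→(0, 6): d=(-6,2) right/bottom  bias=-1
  edge (0, 6)→(0, 0): d=(0,-6) top-left  bias=+0
  edge (0, 0)→(6, 4): d=(6,4) right/bottom  bias=-1
    (0,0)@(1, 1): e=[28,6,2] → █
    (1,0)@(3, 1): e=[24,18,-6] → ·
    (7,0)@(15, 1): e=[0,90,-54] → ·  [on edge]
    (0,1)@(1, 3): e=[16,6,14] → █
    (1,1)@(3, 3): e=[12,18,6] → █
    (2,1)@(5, 3): e=[8,30,-2] → ·
    (4,1)@(9, 3): e=[0,54,-18] → ·  [on edge]
    (0,2)@(1, 5): e=[4,6,26] → █
    (1,2)@(3, 5): e=[0,18,18] → ·  [on edge]
    (0,3)@(1, 7): e=[-8,6,38] → ·
  covered (4 px):
    █ · · · · · · · · · ·
    █ █ · · · · · · · · ·
    █ · · · · · · · · · ·
    · · · · · · · · · · ·
    · · · · · · · · · · ·

Result: [34,17,17]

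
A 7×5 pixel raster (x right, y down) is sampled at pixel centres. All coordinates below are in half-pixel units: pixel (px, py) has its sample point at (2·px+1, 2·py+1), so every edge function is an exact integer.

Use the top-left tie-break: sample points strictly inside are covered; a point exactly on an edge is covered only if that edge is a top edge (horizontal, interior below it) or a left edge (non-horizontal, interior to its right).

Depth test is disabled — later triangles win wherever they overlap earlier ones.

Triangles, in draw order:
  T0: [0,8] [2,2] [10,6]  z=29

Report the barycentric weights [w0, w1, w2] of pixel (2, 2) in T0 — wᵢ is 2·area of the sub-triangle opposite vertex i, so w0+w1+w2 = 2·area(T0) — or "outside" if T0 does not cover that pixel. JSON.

T0:
  2·area = 56
  edge (0, 8)→(2, 2): d=(2,-6) top-left  bias=+0
  edge (2, 2)→(10, 6): d=(8,4) right/bottom  bias=-1
  edge (10, 6)→(0, 8): d=(-10,2) right/bottom  bias=-1
    (1,1)@(3, 3): e=[8,4,44] → #
    (2,1)@(5, 3): e=[20,-4,40] → ·
    (0,2)@(1, 5): e=[0,28,28] → #  [on edge]
    (2,2)@(5, 5): e=[24,12,20] → #
    (3,2)@(7, 5): e=[36,4,16] → #
    (4,2)@(9, 5): e=[48,-4,12] → ·
    (0,3)@(1, 7): e=[4,44,8] → #
    (2,3)@(5, 7): e=[28,28,0] → ·  [on edge]
    (3,3)@(7, 7): e=[40,20,-4] → ·
    (0,4)@(1, 9): e=[8,60,-12] → ·
    (1,4)@(3, 9): e=[20,52,-16] → ·
  covered (7 px):
    · · · · · · ·
    · # · · · · ·
    # # # # · · ·
    # # · · · · ·
    · · · · · · ·

Result: [12,20,24]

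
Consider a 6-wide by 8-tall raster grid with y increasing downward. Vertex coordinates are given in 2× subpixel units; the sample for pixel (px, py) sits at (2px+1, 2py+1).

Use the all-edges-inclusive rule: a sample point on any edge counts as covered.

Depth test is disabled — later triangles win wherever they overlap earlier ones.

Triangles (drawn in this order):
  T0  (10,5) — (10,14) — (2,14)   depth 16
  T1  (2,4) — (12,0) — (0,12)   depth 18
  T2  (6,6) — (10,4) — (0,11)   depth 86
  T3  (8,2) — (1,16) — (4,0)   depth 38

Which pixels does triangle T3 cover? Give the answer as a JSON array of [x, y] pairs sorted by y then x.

T0:
  2·area = 72
  edge (10, 5)→(10, 14): d=(0,9) inclusive
  edge (10, 14)→(2, 14): d=(-8,0) inclusive
  edge (2, 14)→(10, 5): d=(8,-9) inclusive
    (4,3)@(9, 7): e=[9,56,7] → #
    (5,3)@(11, 7): e=[-9,56,25] → ·
    (3,4)@(7, 9): e=[27,40,5] → #
    (5,4)@(11, 9): e=[-9,40,41] → ·
    (2,5)@(5, 11): e=[45,24,3] → #
    (5,5)@(11, 11): e=[-9,24,57] → ·
    (1,6)@(3, 13): e=[63,8,1] → #
    (5,6)@(11, 13): e=[-9,8,73] → ·
    (1,7)@(3, 15): e=[63,-8,17] → ·
    (2,7)@(5, 15): e=[45,-8,35] → ·
    (3,7)@(7, 15): e=[27,-8,53] → ·
    (4,7)@(9, 15): e=[9,-8,71] → ·
  covered (10 px):
    · · · · · ·
    · · · · · ·
    · · · · · ·
    · · · · # ·
    · · · # # ·
    · · # # # ·
    · # # # # ·
    · · · · · ·
T1:
  2·area = 72
  edge (2, 4)→(12, 0): d=(10,-4) inclusive
  edge (12, 0)→(0, 12): d=(-12,12) inclusive
  edge (0, 12)→(2, 4): d=(2,-8) inclusive
    (5,0)@(11, 1): e=[6,0,66] → #  [on edge]
    (2,1)@(5, 3): e=[2,48,22] → #
    (3,1)@(7, 3): e=[10,24,38] → #
    (4,1)@(9, 3): e=[18,0,54] → #  [on edge]
    (5,1)@(11, 3): e=[26,-24,70] → ·
    (1,2)@(3, 5): e=[14,48,10] → #
    (3,2)@(7, 5): e=[30,0,42] → #  [on edge]
    (4,2)@(9, 5): e=[38,-24,58] → ·
    (1,3)@(3, 7): e=[34,24,14] → #
    (2,3)@(5, 7): e=[42,0,30] → #  [on edge]
    (3,3)@(7, 7): e=[50,-24,46] → ·
    (0,4)@(1, 9): e=[46,24,2] → #
    (1,4)@(3, 9): e=[54,0,18] → #  [on edge]
    (0,5)@(1, 11): e=[66,0,6] → #  [on edge]
  covered (12 px):
    · · · · · #
    · · # # # ·
    · # # # · ·
    · # # · · ·
    # # · · · ·
    # · · · · ·
    · · · · · ·
    · · · · · ·
T2:
  2·area = 8
  edge (6, 6)→(10, 4): d=(4,-2) inclusive
  edge (10, 4)→(0, 11): d=(-10,7) inclusive
  edge (0, 11)→(6, 6): d=(6,-5) inclusive
    (2,3)@(5, 7): e=[2,5,1] → #
    (3,3)@(7, 7): e=[6,-9,11] → ·
    (2,4)@(5, 9): e=[10,-15,13] → ·
  covered (1 px):
    · · · · · ·
    · · · · · ·
    · · · · · ·
    · · # · · ·
    · · · · · ·
    · · · · · ·
    · · · · · ·
    · · · · · ·
T3:
  2·area = 70
  edge (8, 2)→(1, 16): d=(-7,14) inclusive
  edge (1, 16)→(4, 0): d=(3,-16) inclusive
  edge (4, 0)→(8, 2): d=(4,2) inclusive
    (2,0)@(5, 1): e=[49,19,2] → #
    (3,0)@(7, 1): e=[21,51,-2] → ·
    (2,1)@(5, 3): e=[35,25,10] → #
    (3,1)@(7, 3): e=[7,57,6] → #
    (4,1)@(9, 3): e=[-21,89,2] → ·
    (2,2)@(5, 5): e=[21,31,18] → #
    (3,2)@(7, 5): e=[-7,63,14] → ·
    (1,3)@(3, 7): e=[35,5,30] → #
    (3,3)@(7, 7): e=[-21,69,22] → ·
    (1,4)@(3, 9): e=[21,11,38] → #
    (2,4)@(5, 9): e=[-7,43,34] → ·
    (1,5)@(3, 11): e=[7,17,46] → #
  covered (8 px):
    · · # · · ·
    · · # # · ·
    · · # · · ·
    · # # · · ·
    · # · · · ·
    · # · · · ·
    · · · · · ·
    · · · · · ·

Answer: [[2,0],[2,1],[3,1],[2,2],[1,3],[2,3],[1,4],[1,5]]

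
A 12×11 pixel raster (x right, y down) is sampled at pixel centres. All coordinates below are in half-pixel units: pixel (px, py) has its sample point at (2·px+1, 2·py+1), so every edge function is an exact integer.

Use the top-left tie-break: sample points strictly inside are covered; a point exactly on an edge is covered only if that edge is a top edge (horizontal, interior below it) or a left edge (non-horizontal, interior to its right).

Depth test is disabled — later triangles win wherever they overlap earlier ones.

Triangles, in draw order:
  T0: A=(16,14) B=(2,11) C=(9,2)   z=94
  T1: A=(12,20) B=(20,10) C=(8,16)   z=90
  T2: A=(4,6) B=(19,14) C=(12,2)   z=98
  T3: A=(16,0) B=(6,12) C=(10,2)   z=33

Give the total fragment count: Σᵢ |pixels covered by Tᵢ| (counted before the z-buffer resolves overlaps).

T0:
  2·area = 147
  edge (16, 14)→(2, 11): d=(-14,-3) top-left  bias=+0
  edge (2, 11)→(9, 2): d=(7,-9) top-left  bias=+0
  edge (9, 2)→(16, 14): d=(7,12) right/bottom  bias=-1
    (4,1)@(9, 3): e=[133,7,7] → #
    (5,1)@(11, 3): e=[139,25,-17] → ·
    (3,2)@(7, 5): e=[99,3,45] → #
    (5,2)@(11, 5): e=[111,39,-3] → ·
    (3,3)@(7, 7): e=[71,17,59] → #
    (5,3)@(11, 7): e=[83,53,11] → #
    (6,3)@(13, 7): e=[89,71,-13] → ·
    (2,4)@(5, 9): e=[37,13,97] → #
    (6,4)@(13, 9): e=[61,85,1] → #
    (7,4)@(15, 9): e=[67,103,-23] → ·
    (1,5)@(3, 11): e=[3,9,135] → #
    (7,5)@(15, 11): e=[39,117,-9] → ·
  covered (19 px):
    · · · · · · · · · · · ·
    · · · · # · · · · · · ·
    · · · # # · · · · · · ·
    · · · # # # · · · · · ·
    · · # # # # # · · · · ·
    · # # # # # # · · · · ·
    · · · · · · # # · · · ·
    · · · · · · · · · · · ·
    · · · · · · · · · · · ·
    · · · · · · · · · · · ·
    · · · · · · · · · · · ·
T1:
  2·area = 72  (B↔C swapped to make it positive)
  edge (12, 20)→(8, 16): d=(-4,-4) top-left  bias=+0
  edge (8, 16)→(20, 10): d=(12,-6) top-left  bias=+0
  edge (20, 10)→(12, 20): d=(-8,10) right/bottom  bias=-1
    (0,4)@(1, 9): e=[0,-126,198] → ·  [on edge]
    (1,5)@(3, 11): e=[0,-90,162] → ·  [on edge]
    (9,5)@(19, 11): e=[64,6,2] → #
    (10,5)@(21, 11): e=[72,18,-18] → ·
    (2,6)@(5, 13): e=[0,-54,126] → ·  [on edge]
    (7,6)@(15, 13): e=[40,6,26] → #
    (8,6)@(17, 13): e=[48,18,6] → #
    (9,6)@(19, 13): e=[56,30,-14] → ·
    (3,7)@(7, 15): e=[0,-18,90] → ·  [on edge]
    (5,7)@(11, 15): e=[16,6,50] → #
    (6,7)@(13, 15): e=[24,18,30] → #
    (8,7)@(17, 15): e=[40,42,-10] → ·
    (4,8)@(9, 17): e=[0,18,54] → #  [on edge]
    (5,9)@(11, 19): e=[0,54,18] → #  [on edge]
    (6,10)@(13, 21): e=[0,90,-18] → ·  [on edge]
  covered (10 px):
    · · · · · · · · · · · ·
    · · · · · · · · · · · ·
    · · · · · · · · · · · ·
    · · · · · · · · · · · ·
    · · · · · · · · · · · ·
    · · · · · · · · · # · ·
    · · · · · · · # # · · ·
    · · · · · # # # · · · ·
    · · · · # # # · · · · ·
    · · · · · # · · · · · ·
    · · · · · · · · · · · ·
T2:
  2·area = 124  (B↔C swapped to make it positive)
  edge (4, 6)→(12, 2): d=(8,-4) top-left  bias=+0
  edge (12, 2)→(19, 14): d=(7,12) right/bottom  bias=-1
  edge (19, 14)→(4, 6): d=(-15,-8) top-left  bias=+0
    (5,1)@(11, 3): e=[4,19,101] → #
    (6,1)@(13, 3): e=[12,-5,117] → ·
    (3,2)@(7, 5): e=[4,81,39] → #
    (4,2)@(9, 5): e=[12,57,55] → #
    (6,2)@(13, 5): e=[28,9,87] → #
    (7,2)@(15, 5): e=[36,-15,103] → ·
    (3,3)@(7, 7): e=[20,95,9] → #
    (7,3)@(15, 7): e=[52,-1,73] → ·
    (3,4)@(7, 9): e=[36,109,-21] → ·
    (4,4)@(9, 9): e=[44,85,-5] → ·
    (5,4)@(11, 9): e=[52,61,11] → #
    (7,4)@(15, 9): e=[68,13,43] → #
  covered (14 px):
    · · · · · · · · · · · ·
    · · · · · # · · · · · ·
    · · · # # # # · · · · ·
    · · · # # # # · · · · ·
    · · · · · # # # · · · ·
    · · · · · · · # # · · ·
    · · · · · · · · · · · ·
    · · · · · · · · · · · ·
    · · · · · · · · · · · ·
    · · · · · · · · · · · ·
    · · · · · · · · · · · ·
T3:
  2·area = 52
  edge (16, 0)→(6, 12): d=(-10,12) right/bottom  bias=-1
  edge (6, 12)→(10, 2): d=(4,-10) top-left  bias=+0
  edge (10, 2)→(16, 0): d=(6,-2) top-left  bias=+0
    (6,0)@(13, 1): e=[26,26,0] → #  [on edge]
    (7,0)@(15, 1): e=[2,46,4] → #
    (8,0)@(17, 1): e=[-22,66,8] → ·
    (3,1)@(7, 3): e=[78,-26,0] → ·  [on edge]
    (5,1)@(11, 3): e=[30,14,8] → #
    (7,1)@(15, 3): e=[-18,54,16] → ·
    (0,2)@(1, 5): e=[130,-78,0] → ·  [on edge]
    (4,2)@(9, 5): e=[34,2,16] → #
    (6,2)@(13, 5): e=[-14,42,24] → ·
    (4,3)@(9, 7): e=[14,10,28] → #
    (5,3)@(11, 7): e=[-10,30,32] → ·
    (4,4)@(9, 9): e=[-6,18,40] → ·
  covered (7 px):
    · · · · · · # # · · · ·
    · · · · · # # · · · · ·
    · · · · # # · · · · · ·
    · · · · # · · · · · · ·
    · · · · · · · · · · · ·
    · · · · · · · · · · · ·
    · · · · · · · · · · · ·
    · · · · · · · · · · · ·
    · · · · · · · · · · · ·
    · · · · · · · · · · · ·
    · · · · · · · · · · · ·

Answer: 50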